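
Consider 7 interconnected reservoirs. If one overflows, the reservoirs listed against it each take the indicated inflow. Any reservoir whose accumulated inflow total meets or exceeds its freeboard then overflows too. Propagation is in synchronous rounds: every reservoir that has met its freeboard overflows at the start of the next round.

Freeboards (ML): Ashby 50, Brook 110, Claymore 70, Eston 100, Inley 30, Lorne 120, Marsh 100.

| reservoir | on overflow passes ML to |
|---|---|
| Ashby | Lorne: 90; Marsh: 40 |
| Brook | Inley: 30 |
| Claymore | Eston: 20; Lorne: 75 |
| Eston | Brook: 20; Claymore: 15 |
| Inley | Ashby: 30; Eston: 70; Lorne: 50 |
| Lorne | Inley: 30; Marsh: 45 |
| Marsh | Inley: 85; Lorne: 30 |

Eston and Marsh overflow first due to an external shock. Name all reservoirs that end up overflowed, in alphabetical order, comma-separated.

Eston, Inley, Marsh

Round 1 — Eston, Marsh overflow (initial).
  Brook: +20 → 20 < 110
  Claymore: +15 → 15 < 70
  Inley: +85 → 85 ≥ 30
  Lorne: +30 → 30 < 120
Round 2 — Inley overflows.
  Ashby: +30 → 30 < 50
  Lorne: +50 → 80 < 120
No further overflows.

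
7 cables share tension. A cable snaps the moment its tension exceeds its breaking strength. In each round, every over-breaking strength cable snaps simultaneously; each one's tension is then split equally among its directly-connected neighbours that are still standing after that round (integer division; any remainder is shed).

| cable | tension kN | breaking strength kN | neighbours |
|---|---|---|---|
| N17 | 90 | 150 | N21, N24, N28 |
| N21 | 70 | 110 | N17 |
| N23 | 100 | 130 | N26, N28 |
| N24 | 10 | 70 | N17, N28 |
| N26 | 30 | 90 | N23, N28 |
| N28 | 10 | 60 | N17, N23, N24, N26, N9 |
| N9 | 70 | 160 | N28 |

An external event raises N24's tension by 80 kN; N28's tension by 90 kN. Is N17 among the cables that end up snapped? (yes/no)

Round 1 — N24 at 90 > 70; N28 at 100 > 60. N24, N28 snap.
  N24 sheds 90 kN to N17: 90 each.
    N17: 90+90 = 180 > 150
  N28 sheds 100 kN to N17, N23, N26, N9: 25 each.
    N17: 180+25 = 205 > 150
    N23: 100+25 = 125 ≤ 130
    N26: 30+25 = 55 ≤ 90
    N9: 70+25 = 95 ≤ 160
Round 2 — N17 snaps.
  N17 sheds 205 kN to N21: 205 each.
    N21: 70+205 = 275 > 110
Round 3 — N21 snaps.
  N21 sheds 275 kN: no online neighbours, lost.
No further breaks.

yes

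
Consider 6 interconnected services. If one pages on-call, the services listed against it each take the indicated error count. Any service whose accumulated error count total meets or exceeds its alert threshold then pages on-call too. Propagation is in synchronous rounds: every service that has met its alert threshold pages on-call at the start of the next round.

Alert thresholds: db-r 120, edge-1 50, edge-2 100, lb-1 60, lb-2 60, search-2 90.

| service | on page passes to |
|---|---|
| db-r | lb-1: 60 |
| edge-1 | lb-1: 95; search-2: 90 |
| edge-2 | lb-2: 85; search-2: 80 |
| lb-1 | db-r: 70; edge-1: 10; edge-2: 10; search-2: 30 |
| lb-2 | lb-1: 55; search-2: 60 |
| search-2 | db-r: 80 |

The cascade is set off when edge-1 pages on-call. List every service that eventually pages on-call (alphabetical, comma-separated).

Round 1 — edge-1 pages on-call (initial).
  lb-1: +95 → 95 ≥ 60
  search-2: +90 → 90 ≥ 90
Round 2 — lb-1, search-2 page on-call.
  db-r: +70+80 → 150 ≥ 120
  edge-2: +10 → 10 < 100
Round 3 — db-r pages on-call.
No further pages.

db-r, edge-1, lb-1, search-2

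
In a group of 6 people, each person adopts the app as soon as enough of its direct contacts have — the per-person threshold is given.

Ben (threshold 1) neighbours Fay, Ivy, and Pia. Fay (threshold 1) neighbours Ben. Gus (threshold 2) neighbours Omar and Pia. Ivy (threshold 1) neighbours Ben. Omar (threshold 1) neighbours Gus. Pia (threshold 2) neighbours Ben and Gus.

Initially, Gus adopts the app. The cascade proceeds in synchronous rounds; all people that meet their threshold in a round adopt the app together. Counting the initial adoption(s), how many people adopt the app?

2

Round 1 — Gus adopts the app (initial).
Round 2 — checking thresholds:
  Omar: 1 of 1 neighbours ≥ 1, adopts the app.
  Pia: 1 of 2 neighbours < 2, holds.
Round 3 — no new adoptions; cascade stops.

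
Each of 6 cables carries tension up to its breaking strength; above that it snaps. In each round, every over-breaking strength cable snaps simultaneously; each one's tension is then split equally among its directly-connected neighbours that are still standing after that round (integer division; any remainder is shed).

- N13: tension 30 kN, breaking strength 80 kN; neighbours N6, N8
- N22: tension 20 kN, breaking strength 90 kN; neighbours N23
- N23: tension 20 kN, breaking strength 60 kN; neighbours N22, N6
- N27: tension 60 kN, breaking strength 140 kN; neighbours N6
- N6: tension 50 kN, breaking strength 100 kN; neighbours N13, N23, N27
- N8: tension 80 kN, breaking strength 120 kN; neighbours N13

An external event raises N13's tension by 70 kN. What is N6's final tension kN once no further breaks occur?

Round 1 — N13 at 100 > 80. N13 snaps.
  N13 sheds 100 kN to N6, N8: 50 each.
    N6: 50+50 = 100 ≤ 100
    N8: 80+50 = 130 > 120
Round 2 — N8 snaps.
  N8 sheds 130 kN: no online neighbours, lost.
No further breaks.

100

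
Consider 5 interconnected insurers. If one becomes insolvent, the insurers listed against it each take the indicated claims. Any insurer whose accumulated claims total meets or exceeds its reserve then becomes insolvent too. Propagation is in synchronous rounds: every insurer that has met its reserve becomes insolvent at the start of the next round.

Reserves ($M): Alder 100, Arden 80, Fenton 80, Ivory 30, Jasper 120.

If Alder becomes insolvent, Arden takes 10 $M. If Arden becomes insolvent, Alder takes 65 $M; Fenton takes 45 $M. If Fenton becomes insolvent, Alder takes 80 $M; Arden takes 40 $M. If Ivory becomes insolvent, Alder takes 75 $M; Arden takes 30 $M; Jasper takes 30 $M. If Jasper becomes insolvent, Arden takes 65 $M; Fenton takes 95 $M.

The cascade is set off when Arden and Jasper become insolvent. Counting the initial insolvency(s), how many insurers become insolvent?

4

Round 1 — Arden, Jasper become insolvent (initial).
  Alder: +65 → 65 < 100
  Fenton: +45+95 → 140 ≥ 80
Round 2 — Fenton becomes insolvent.
  Alder: +80 → 145 ≥ 100
Round 3 — Alder becomes insolvent.
No further insolvencies.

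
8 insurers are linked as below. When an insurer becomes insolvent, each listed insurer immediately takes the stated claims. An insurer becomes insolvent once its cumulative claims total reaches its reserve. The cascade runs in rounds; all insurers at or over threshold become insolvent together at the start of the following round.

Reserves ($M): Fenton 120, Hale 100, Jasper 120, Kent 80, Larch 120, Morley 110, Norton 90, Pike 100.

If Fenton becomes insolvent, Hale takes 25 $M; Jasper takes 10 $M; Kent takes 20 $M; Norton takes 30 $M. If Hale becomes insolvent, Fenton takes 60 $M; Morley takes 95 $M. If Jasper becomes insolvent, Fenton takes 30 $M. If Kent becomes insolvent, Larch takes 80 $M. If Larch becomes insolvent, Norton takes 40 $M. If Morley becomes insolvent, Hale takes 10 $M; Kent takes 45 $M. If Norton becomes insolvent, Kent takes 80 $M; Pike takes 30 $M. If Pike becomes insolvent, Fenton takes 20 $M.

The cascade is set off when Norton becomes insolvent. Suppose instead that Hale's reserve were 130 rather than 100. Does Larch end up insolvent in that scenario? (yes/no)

With Hale's reserve at 130:
Round 1 — Norton becomes insolvent (initial).
  Kent: +80 → 80 ≥ 80
  Pike: +30 → 30 < 100
Round 2 — Kent becomes insolvent.
  Larch: +80 → 80 < 120
No further insolvencies.

no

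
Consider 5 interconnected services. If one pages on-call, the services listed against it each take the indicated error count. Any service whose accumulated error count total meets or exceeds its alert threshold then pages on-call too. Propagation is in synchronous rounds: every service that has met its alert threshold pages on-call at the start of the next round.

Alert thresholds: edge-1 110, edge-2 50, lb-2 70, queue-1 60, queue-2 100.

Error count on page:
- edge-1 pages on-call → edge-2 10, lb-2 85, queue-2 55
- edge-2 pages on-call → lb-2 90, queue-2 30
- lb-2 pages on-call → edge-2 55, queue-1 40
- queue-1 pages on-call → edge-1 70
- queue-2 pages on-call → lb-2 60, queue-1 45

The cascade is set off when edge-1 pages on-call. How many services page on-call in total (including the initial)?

3

Round 1 — edge-1 pages on-call (initial).
  edge-2: +10 → 10 < 50
  lb-2: +85 → 85 ≥ 70
  queue-2: +55 → 55 < 100
Round 2 — lb-2 pages on-call.
  edge-2: +55 → 65 ≥ 50
  queue-1: +40 → 40 < 60
Round 3 — edge-2 pages on-call.
  queue-2: +30 → 85 < 100
No further pages.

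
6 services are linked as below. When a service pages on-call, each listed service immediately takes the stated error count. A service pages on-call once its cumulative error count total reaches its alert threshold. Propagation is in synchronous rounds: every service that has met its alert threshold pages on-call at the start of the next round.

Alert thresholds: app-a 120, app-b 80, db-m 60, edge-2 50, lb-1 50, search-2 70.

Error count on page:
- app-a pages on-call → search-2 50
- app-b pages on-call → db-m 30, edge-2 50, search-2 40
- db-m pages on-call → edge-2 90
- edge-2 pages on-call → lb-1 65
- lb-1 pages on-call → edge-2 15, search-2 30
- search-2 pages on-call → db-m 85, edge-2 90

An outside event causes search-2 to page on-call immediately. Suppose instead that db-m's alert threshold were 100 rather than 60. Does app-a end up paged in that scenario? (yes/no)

With db-m's alert threshold at 100:
Round 1 — search-2 pages on-call (initial).
  db-m: +85 → 85 < 100
  edge-2: +90 → 90 ≥ 50
Round 2 — edge-2 pages on-call.
  lb-1: +65 → 65 ≥ 50
Round 3 — lb-1 pages on-call.
No further pages.

no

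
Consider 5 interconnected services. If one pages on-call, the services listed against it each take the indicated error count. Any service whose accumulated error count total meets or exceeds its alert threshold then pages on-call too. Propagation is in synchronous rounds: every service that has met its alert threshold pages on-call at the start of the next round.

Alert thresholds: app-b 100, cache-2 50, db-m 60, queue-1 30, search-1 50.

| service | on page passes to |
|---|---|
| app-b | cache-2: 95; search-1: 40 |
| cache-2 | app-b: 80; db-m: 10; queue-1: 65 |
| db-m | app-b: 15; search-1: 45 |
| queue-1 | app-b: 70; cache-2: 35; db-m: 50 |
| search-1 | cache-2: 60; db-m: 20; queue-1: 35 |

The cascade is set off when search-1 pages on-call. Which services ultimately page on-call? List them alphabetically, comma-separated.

app-b, cache-2, db-m, queue-1, search-1

Round 1 — search-1 pages on-call (initial).
  cache-2: +60 → 60 ≥ 50
  db-m: +20 → 20 < 60
  queue-1: +35 → 35 ≥ 30
Round 2 — cache-2, queue-1 page on-call.
  app-b: +80+70 → 150 ≥ 100
  db-m: +10+50 → 80 ≥ 60
Round 3 — app-b, db-m page on-call.
No further pages.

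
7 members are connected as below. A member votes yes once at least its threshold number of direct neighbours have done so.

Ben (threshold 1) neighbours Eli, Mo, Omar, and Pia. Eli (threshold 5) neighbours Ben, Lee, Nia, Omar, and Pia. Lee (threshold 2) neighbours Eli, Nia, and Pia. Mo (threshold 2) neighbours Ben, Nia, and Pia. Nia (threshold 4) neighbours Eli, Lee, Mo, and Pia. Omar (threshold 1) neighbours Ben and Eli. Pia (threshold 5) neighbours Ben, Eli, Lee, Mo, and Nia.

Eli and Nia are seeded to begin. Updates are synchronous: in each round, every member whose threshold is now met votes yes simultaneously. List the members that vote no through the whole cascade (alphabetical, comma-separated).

none

Round 1 — Eli, Nia vote yes (initial).
Round 2 — checking thresholds:
  Ben: 1 of 4 neighbours ≥ 1, votes yes.
  Lee: 2 of 3 neighbours ≥ 2, votes yes.
  Mo: 1 of 3 neighbours < 2, not yet.
  Omar: 1 of 2 neighbours ≥ 1, votes yes.
  Pia: 2 of 5 neighbours < 5, not yet.
Round 3 — checking thresholds:
  Mo: 2 of 3 neighbours ≥ 2, votes yes.
  Pia: 4 of 5 neighbours < 5, not yet.
Round 4 — checking thresholds:
  Pia: 5 of 5 neighbours ≥ 5, votes yes.
Round 5 — no new yes votes; cascade stops.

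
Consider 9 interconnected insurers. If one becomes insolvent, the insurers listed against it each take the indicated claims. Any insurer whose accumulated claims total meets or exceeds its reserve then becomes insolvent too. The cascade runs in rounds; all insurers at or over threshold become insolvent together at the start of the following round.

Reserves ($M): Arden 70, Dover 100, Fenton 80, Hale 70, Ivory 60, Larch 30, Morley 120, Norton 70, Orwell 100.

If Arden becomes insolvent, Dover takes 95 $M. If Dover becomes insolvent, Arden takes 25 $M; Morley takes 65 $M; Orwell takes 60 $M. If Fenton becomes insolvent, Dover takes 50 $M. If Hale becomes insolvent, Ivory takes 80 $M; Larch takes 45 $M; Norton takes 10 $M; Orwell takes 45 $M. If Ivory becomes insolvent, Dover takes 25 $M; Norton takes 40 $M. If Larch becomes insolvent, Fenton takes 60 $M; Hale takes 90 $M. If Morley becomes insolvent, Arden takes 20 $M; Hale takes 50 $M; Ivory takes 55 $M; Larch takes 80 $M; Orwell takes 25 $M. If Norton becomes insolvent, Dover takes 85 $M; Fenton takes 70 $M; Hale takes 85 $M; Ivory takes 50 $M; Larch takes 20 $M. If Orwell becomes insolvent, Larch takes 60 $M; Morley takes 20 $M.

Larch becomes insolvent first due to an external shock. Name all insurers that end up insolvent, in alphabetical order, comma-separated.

Hale, Ivory, Larch

Round 1 — Larch becomes insolvent (initial).
  Fenton: +60 → 60 < 80
  Hale: +90 → 90 ≥ 70
Round 2 — Hale becomes insolvent.
  Ivory: +80 → 80 ≥ 60
  Norton: +10 → 10 < 70
  Orwell: +45 → 45 < 100
Round 3 — Ivory becomes insolvent.
  Dover: +25 → 25 < 100
  Norton: +40 → 50 < 70
No further insolvencies.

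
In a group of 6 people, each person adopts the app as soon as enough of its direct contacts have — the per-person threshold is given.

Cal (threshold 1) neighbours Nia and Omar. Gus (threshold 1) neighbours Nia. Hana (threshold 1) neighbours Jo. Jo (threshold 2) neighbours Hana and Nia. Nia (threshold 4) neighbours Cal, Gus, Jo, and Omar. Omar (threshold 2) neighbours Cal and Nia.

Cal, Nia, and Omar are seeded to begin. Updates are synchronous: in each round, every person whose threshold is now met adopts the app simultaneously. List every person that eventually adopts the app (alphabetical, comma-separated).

Round 1 — Cal, Nia, Omar adopt the app (initial).
Round 2 — checking thresholds:
  Gus: 1 of 1 neighbours ≥ 1, adopts the app.
  Jo: 1 of 2 neighbours < 2, below threshold.
Round 3 — no new adoptions; cascade stops.

Cal, Gus, Nia, Omar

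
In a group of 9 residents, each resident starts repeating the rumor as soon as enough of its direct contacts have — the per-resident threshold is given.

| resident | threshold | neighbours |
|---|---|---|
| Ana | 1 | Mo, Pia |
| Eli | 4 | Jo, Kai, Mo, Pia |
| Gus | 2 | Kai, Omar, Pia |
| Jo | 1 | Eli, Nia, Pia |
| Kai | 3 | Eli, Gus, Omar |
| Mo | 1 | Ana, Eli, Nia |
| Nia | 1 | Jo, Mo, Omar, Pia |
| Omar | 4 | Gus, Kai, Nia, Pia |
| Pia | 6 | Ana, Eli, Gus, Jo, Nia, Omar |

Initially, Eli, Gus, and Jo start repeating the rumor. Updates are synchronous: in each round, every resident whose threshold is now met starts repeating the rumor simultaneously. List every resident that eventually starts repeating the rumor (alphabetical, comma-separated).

Round 1 — Eli, Gus, Jo start repeating the rumor (initial).
Round 2 — checking thresholds:
  Kai: 2 of 3 neighbours < 3, not yet.
  Mo: 1 of 3 neighbours ≥ 1, starts repeating the rumor.
  Nia: 1 of 4 neighbours ≥ 1, starts repeating the rumor.
  Omar: 1 of 4 neighbours < 4, not yet.
  Pia: 3 of 6 neighbours < 6, not yet.
Round 3 — checking thresholds:
  Ana: 1 of 2 neighbours ≥ 1, starts repeating the rumor.
  Kai: 2 of 3 neighbours < 3, not yet.
  Omar: 2 of 4 neighbours < 4, not yet.
  Pia: 4 of 6 neighbours < 6, not yet.
Round 4 — no new spreads; cascade stops.

Ana, Eli, Gus, Jo, Mo, Nia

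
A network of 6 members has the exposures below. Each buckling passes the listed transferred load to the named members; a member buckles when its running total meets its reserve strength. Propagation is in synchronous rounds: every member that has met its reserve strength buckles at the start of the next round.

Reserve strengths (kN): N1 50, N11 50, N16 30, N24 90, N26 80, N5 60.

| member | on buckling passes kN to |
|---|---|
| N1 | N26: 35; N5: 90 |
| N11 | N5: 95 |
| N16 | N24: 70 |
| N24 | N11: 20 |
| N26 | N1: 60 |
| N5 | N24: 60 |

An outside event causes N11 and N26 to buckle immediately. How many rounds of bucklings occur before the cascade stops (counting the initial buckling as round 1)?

Round 1 — N11, N26 buckle (initial).
  N1: +60 → 60 ≥ 50
  N5: +95 → 95 ≥ 60
Round 2 — N1, N5 buckle.
  N24: +60 → 60 < 90
No further bucklings.

2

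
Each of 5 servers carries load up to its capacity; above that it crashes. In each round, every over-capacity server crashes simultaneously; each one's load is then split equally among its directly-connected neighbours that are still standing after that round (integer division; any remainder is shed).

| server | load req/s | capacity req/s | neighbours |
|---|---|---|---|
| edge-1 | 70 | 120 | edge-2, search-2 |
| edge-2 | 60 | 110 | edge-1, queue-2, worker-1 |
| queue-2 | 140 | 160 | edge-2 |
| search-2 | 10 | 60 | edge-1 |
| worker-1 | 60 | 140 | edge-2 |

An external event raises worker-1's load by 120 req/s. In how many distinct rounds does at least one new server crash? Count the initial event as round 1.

Round 1 — worker-1 at 180 > 140. worker-1 crashes.
  worker-1 sheds 180 req/s to edge-2: 180 each.
    edge-2: 60+180 = 240 > 110
Round 2 — edge-2 crashes.
  edge-2 sheds 240 req/s to edge-1, queue-2: 120 each.
    edge-1: 70+120 = 190 > 120
    queue-2: 140+120 = 260 > 160
Round 3 — edge-1, queue-2 crash.
  edge-1 sheds 190 req/s to search-2: 190 each.
    search-2: 10+190 = 200 > 60
  queue-2 sheds 260 req/s: no online neighbours, lost.
Round 4 — search-2 crashes.
  search-2 sheds 200 req/s: no online neighbours, lost.
No further crashes.

4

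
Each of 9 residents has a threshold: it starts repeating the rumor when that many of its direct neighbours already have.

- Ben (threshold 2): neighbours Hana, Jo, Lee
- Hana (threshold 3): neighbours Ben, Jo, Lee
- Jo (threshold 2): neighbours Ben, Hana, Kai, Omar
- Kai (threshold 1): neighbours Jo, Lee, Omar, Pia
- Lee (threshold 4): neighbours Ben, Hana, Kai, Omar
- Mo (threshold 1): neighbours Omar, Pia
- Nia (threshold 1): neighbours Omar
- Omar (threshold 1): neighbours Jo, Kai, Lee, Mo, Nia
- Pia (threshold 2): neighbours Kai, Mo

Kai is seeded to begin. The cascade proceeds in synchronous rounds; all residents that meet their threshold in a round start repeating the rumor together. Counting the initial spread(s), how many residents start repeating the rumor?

6

Round 1 — Kai starts repeating the rumor (initial).
Round 2 — checking thresholds:
  Jo: 1 of 4 neighbours < 2, not yet.
  Lee: 1 of 4 neighbours < 4, not yet.
  Omar: 1 of 5 neighbours ≥ 1, starts repeating the rumor.
  Pia: 1 of 2 neighbours < 2, not yet.
Round 3 — checking thresholds:
  Jo: 2 of 4 neighbours ≥ 2, starts repeating the rumor.
  Lee: 2 of 4 neighbours < 4, not yet.
  Mo: 1 of 2 neighbours ≥ 1, starts repeating the rumor.
  Nia: 1 of 1 neighbours ≥ 1, starts repeating the rumor.
  Pia: 1 of 2 neighbours < 2, not yet.
Round 4 — checking thresholds:
  Ben: 1 of 3 neighbours < 2, not yet.
  Hana: 1 of 3 neighbours < 3, not yet.
  Lee: 2 of 4 neighbours < 4, not yet.
  Pia: 2 of 2 neighbours ≥ 2, starts repeating the rumor.
Round 5 — no new spreads; cascade stops.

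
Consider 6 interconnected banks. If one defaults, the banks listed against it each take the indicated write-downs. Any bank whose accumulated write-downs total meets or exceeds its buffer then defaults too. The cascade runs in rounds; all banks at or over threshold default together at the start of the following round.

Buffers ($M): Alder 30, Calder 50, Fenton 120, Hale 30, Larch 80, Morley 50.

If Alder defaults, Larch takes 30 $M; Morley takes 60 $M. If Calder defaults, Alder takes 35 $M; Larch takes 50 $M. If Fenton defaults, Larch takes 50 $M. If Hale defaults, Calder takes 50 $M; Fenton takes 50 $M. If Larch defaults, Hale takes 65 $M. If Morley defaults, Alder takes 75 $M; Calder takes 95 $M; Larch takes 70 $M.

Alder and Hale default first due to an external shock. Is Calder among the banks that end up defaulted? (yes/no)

yes

Round 1 — Alder, Hale default (initial).
  Calder: +50 → 50 ≥ 50
  Fenton: +50 → 50 < 120
  Larch: +30 → 30 < 80
  Morley: +60 → 60 ≥ 50
Round 2 — Calder, Morley default.
  Larch: +50+70 → 150 ≥ 80
Round 3 — Larch defaults.
No further defaults.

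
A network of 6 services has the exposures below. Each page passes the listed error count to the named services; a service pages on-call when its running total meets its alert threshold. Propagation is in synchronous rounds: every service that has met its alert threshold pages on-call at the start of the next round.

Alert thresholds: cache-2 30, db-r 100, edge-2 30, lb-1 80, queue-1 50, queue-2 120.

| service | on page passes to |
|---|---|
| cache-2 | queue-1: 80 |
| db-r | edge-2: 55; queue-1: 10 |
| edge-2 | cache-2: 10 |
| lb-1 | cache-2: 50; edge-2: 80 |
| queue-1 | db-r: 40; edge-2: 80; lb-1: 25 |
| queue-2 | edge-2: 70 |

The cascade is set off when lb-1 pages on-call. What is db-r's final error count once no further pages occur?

Round 1 — lb-1 pages on-call (initial).
  cache-2: +50 → 50 ≥ 30
  edge-2: +80 → 80 ≥ 30
Round 2 — cache-2, edge-2 page on-call.
  queue-1: +80 → 80 ≥ 50
Round 3 — queue-1 pages on-call.
  db-r: +40 → 40 < 100
No further pages.

40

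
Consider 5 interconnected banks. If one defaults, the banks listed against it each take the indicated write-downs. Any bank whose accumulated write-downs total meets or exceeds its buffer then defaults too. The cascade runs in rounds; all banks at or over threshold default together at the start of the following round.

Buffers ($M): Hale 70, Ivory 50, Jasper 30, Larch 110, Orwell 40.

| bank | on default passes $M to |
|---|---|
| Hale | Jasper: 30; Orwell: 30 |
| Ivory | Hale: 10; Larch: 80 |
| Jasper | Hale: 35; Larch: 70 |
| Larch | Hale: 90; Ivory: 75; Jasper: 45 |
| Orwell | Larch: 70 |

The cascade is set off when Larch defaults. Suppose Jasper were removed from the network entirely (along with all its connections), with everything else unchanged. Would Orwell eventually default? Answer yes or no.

no

With Jasper removed:
Round 1 — Larch defaults (initial).
  Hale: +90 → 90 ≥ 70
  Ivory: +75 → 75 ≥ 50
Round 2 — Hale, Ivory default.
  Orwell: +30 → 30 < 40
No further defaults.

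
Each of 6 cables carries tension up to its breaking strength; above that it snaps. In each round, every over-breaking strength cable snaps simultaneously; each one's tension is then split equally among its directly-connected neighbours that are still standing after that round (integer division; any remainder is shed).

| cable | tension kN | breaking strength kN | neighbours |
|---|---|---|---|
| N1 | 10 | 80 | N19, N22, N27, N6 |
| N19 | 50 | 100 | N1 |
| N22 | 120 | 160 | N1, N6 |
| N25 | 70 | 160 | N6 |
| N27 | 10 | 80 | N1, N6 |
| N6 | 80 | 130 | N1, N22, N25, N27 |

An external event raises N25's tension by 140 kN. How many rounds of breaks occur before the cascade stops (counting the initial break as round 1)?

Round 1 — N25 at 210 > 160. N25 snaps.
  N25 sheds 210 kN to N6: 210 each.
    N6: 80+210 = 290 > 130
Round 2 — N6 snaps.
  N6 sheds 290 kN to N1, N22, N27: 96 each (2 lost).
    N1: 10+96 = 106 > 80
    N22: 120+96 = 216 > 160
    N27: 10+96 = 106 > 80
Round 3 — N1, N22, N27 snap.
  N1 sheds 106 kN to N19: 106 each.
    N19: 50+106 = 156 > 100
  N22 sheds 216 kN: no online neighbours, lost.
  N27 sheds 106 kN: no online neighbours, lost.
Round 4 — N19 snaps.
  N19 sheds 156 kN: no online neighbours, lost.
No further breaks.

4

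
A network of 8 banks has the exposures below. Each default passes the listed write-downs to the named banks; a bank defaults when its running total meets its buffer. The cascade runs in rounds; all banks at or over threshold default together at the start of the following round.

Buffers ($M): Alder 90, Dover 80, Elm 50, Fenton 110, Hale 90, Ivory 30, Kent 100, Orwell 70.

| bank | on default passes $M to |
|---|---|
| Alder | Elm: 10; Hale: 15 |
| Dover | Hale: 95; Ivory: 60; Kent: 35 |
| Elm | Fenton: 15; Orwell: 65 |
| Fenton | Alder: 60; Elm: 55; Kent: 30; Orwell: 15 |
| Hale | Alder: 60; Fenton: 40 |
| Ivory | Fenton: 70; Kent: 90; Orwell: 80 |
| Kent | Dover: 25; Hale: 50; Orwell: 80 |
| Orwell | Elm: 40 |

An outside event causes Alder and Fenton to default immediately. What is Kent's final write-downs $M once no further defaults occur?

30

Round 1 — Alder, Fenton default (initial).
  Elm: +10+55 → 65 ≥ 50
  Hale: +15 → 15 < 90
  Kent: +30 → 30 < 100
  Orwell: +15 → 15 < 70
Round 2 — Elm defaults.
  Orwell: +65 → 80 ≥ 70
Round 3 — Orwell defaults.
No further defaults.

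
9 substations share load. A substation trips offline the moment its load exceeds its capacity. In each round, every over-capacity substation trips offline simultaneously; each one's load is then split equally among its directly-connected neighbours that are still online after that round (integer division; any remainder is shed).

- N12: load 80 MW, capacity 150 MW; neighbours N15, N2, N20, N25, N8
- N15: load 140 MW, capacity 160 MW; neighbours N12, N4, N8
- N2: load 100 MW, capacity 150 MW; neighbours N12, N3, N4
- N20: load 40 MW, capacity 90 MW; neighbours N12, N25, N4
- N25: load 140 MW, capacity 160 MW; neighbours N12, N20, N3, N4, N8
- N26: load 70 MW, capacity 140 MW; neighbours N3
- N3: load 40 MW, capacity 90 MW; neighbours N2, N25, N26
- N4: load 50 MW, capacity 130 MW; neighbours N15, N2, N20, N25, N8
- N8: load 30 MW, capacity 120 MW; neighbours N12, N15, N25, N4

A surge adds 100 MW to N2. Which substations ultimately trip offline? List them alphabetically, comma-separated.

Round 1 — N2 at 200 > 150. N2 trips offline.
  N2 sheds 200 MW to N12, N3, N4: 66 each (2 lost).
    N12: 80+66 = 146 ≤ 150
    N3: 40+66 = 106 > 90
    N4: 50+66 = 116 ≤ 130
Round 2 — N3 trips offline.
  N3 sheds 106 MW to N25, N26: 53 each.
    N25: 140+53 = 193 > 160
    N26: 70+53 = 123 ≤ 140
Round 3 — N25 trips offline.
  N25 sheds 193 MW to N12, N20, N4, N8: 48 each (1 lost).
    N12: 146+48 = 194 > 150
    N20: 40+48 = 88 ≤ 90
    N4: 116+48 = 164 > 130
    N8: 30+48 = 78 ≤ 120
Round 4 — N12, N4 trip offline.
  N12 sheds 194 MW to N15, N20, N8: 64 each (2 lost).
    N15: 140+64 = 204 > 160
    N20: 88+64 = 152 > 90
    N8: 78+64 = 142 > 120
  N4 sheds 164 MW to N15, N20, N8: 54 each (2 lost).
    N15: 204+54 = 258 > 160
    N20: 152+54 = 206 > 90
    N8: 142+54 = 196 > 120
Round 5 — N15, N20, N8 trip offline.
  N15 sheds 258 MW: no online neighbours, lost.
  N20 sheds 206 MW: no online neighbours, lost.
  N8 sheds 196 MW: no online neighbours, lost.
No further trips.

N12, N15, N2, N20, N25, N3, N4, N8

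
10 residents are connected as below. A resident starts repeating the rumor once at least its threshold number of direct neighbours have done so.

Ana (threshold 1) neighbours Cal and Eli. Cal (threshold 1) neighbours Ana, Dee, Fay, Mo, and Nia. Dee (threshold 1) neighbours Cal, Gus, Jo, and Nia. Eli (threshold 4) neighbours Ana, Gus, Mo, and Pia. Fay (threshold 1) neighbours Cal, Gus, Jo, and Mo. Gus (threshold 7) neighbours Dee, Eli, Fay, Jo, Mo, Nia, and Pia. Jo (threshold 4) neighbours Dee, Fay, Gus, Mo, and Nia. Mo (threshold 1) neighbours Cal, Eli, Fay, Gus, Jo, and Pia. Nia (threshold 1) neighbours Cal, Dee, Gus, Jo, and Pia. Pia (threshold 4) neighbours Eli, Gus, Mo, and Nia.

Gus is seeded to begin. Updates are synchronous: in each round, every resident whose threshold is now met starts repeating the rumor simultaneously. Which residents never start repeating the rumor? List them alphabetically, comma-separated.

Eli, Pia

Round 1 — Gus starts repeating the rumor (initial).
Round 2 — checking thresholds:
  Dee: 1 of 4 neighbours ≥ 1, starts repeating the rumor.
  Eli: 1 of 4 neighbours < 4, not yet.
  Fay: 1 of 4 neighbours ≥ 1, starts repeating the rumor.
  Jo: 1 of 5 neighbours < 4, not yet.
  Mo: 1 of 6 neighbours ≥ 1, starts repeating the rumor.
  Nia: 1 of 5 neighbours ≥ 1, starts repeating the rumor.
  Pia: 1 of 4 neighbours < 4, not yet.
Round 3 — checking thresholds:
  Cal: 4 of 5 neighbours ≥ 1, starts repeating the rumor.
  Eli: 2 of 4 neighbours < 4, not yet.
  Jo: 5 of 5 neighbours ≥ 4, starts repeating the rumor.
  Pia: 3 of 4 neighbours < 4, not yet.
Round 4 — checking thresholds:
  Ana: 1 of 2 neighbours ≥ 1, starts repeating the rumor.
  Eli: 2 of 4 neighbours < 4, not yet.
  Pia: 3 of 4 neighbours < 4, not yet.
Round 5 — no new spreads; cascade stops.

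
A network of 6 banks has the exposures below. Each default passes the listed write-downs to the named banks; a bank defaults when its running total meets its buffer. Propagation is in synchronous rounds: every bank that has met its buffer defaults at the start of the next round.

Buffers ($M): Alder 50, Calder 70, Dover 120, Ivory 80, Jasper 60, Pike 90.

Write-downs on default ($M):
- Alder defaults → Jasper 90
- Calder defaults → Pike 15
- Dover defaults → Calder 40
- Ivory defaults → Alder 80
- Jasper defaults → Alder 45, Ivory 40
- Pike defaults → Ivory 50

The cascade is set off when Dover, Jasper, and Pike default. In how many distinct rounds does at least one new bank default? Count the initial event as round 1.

Round 1 — Dover, Jasper, Pike default (initial).
  Alder: +45 → 45 < 50
  Calder: +40 → 40 < 70
  Ivory: +40+50 → 90 ≥ 80
Round 2 — Ivory defaults.
  Alder: +80 → 125 ≥ 50
Round 3 — Alder defaults.
No further defaults.

3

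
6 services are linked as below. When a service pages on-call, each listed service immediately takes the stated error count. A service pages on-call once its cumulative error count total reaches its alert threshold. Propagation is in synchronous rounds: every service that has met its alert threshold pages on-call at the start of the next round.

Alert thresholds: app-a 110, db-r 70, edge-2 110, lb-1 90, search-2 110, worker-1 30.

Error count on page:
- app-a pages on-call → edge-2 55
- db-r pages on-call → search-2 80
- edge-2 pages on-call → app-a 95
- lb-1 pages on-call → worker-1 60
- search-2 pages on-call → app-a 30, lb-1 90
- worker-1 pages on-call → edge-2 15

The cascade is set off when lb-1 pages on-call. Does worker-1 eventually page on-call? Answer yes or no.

Round 1 — lb-1 pages on-call (initial).
  worker-1: +60 → 60 ≥ 30
Round 2 — worker-1 pages on-call.
  edge-2: +15 → 15 < 110
No further pages.

yes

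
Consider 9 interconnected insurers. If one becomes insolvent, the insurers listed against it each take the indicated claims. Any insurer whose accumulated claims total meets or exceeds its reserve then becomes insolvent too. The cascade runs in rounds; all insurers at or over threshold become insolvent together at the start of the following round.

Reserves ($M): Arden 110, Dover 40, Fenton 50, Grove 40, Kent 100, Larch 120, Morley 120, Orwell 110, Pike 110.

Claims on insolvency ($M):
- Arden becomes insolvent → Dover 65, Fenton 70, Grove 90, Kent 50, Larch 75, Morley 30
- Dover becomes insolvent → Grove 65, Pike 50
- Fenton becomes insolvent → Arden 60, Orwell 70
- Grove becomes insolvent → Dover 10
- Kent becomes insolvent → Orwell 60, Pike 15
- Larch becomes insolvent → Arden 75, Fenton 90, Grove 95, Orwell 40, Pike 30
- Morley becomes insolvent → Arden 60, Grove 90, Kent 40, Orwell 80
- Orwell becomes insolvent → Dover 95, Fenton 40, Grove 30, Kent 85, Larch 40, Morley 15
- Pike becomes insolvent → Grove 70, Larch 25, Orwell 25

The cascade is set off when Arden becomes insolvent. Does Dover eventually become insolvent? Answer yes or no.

Round 1 — Arden becomes insolvent (initial).
  Dover: +65 → 65 ≥ 40
  Fenton: +70 → 70 ≥ 50
  Grove: +90 → 90 ≥ 40
  Kent: +50 → 50 < 100
  Larch: +75 → 75 < 120
  Morley: +30 → 30 < 120
Round 2 — Dover, Fenton, Grove become insolvent.
  Orwell: +70 → 70 < 110
  Pike: +50 → 50 < 110
No further insolvencies.

yes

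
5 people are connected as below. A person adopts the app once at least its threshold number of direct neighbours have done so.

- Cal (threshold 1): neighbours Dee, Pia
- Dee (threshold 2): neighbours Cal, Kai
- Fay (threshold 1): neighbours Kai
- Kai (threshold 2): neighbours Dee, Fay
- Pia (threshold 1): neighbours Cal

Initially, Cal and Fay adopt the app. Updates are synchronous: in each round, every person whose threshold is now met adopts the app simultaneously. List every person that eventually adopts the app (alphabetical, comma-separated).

Round 1 — Cal, Fay adopt the app (initial).
Round 2 — checking thresholds:
  Dee: 1 of 2 neighbours < 2, below threshold.
  Kai: 1 of 2 neighbours < 2, below threshold.
  Pia: 1 of 1 neighbours ≥ 1, adopts the app.
Round 3 — no new adoptions; cascade stops.

Cal, Fay, Pia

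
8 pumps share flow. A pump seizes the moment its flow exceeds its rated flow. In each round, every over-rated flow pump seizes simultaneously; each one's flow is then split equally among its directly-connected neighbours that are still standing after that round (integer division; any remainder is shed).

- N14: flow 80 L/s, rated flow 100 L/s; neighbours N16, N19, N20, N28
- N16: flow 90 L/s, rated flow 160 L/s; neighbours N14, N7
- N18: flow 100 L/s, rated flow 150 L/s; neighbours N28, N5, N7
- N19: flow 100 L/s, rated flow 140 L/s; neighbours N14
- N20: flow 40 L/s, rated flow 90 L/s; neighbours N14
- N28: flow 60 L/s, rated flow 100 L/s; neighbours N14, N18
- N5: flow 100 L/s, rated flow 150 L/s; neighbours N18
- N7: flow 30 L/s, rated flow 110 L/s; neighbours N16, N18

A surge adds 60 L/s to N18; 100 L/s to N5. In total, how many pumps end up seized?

8

Round 1 — N18 at 160 > 150; N5 at 200 > 150. N18, N5 seize.
  N18 sheds 160 L/s to N28, N7: 80 each.
    N28: 60+80 = 140 > 100
    N7: 30+80 = 110 ≤ 110
  N5 sheds 200 L/s: no online neighbours, lost.
Round 2 — N28 seizes.
  N28 sheds 140 L/s to N14: 140 each.
    N14: 80+140 = 220 > 100
Round 3 — N14 seizes.
  N14 sheds 220 L/s to N16, N19, N20: 73 each (1 lost).
    N16: 90+73 = 163 > 160
    N19: 100+73 = 173 > 140
    N20: 40+73 = 113 > 90
Round 4 — N16, N19, N20 seize.
  N16 sheds 163 L/s to N7: 163 each.
    N7: 110+163 = 273 > 110
  N19 sheds 173 L/s: no online neighbours, lost.
  N20 sheds 113 L/s: no online neighbours, lost.
Round 5 — N7 seizes.
  N7 sheds 273 L/s: no online neighbours, lost.
No further seizures.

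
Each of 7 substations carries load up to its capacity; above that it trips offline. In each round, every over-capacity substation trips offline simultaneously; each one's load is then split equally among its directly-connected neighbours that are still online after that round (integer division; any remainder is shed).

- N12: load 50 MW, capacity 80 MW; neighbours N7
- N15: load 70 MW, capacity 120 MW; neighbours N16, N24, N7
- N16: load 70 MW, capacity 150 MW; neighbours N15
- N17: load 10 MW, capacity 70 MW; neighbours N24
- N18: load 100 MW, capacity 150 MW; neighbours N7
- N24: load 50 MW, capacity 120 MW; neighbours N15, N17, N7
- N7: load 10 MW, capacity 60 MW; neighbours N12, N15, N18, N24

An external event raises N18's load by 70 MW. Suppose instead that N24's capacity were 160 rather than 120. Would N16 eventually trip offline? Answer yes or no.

no

With N24's capacity at 160:
Round 1 — N18 at 170 > 150. N18 trips offline.
  N18 sheds 170 MW to N7: 170 each.
    N7: 10+170 = 180 > 60
Round 2 — N7 trips offline.
  N7 sheds 180 MW to N12, N15, N24: 60 each.
    N12: 50+60 = 110 > 80
    N15: 70+60 = 130 > 120
    N24: 50+60 = 110 ≤ 160
Round 3 — N12, N15 trip offline.
  N12 sheds 110 MW: no online neighbours, lost.
  N15 sheds 130 MW to N16, N24: 65 each.
    N16: 70+65 = 135 ≤ 150
    N24: 110+65 = 175 > 160
Round 4 — N24 trips offline.
  N24 sheds 175 MW to N17: 175 each.
    N17: 10+175 = 185 > 70
Round 5 — N17 trips offline.
  N17 sheds 185 MW: no online neighbours, lost.
No further trips.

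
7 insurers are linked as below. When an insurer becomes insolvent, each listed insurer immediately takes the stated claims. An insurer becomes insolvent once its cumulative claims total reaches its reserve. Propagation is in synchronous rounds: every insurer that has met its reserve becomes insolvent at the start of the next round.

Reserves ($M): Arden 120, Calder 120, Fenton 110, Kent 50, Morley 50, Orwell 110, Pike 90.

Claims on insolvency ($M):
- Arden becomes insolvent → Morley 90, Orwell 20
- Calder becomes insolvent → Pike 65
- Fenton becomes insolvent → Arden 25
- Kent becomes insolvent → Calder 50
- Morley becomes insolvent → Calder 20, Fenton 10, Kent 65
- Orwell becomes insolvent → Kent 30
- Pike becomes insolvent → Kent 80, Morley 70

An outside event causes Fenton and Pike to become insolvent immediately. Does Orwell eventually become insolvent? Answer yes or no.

Round 1 — Fenton, Pike become insolvent (initial).
  Arden: +25 → 25 < 120
  Kent: +80 → 80 ≥ 50
  Morley: +70 → 70 ≥ 50
Round 2 — Kent, Morley become insolvent.
  Calder: +50+20 → 70 < 120
No further insolvencies.

no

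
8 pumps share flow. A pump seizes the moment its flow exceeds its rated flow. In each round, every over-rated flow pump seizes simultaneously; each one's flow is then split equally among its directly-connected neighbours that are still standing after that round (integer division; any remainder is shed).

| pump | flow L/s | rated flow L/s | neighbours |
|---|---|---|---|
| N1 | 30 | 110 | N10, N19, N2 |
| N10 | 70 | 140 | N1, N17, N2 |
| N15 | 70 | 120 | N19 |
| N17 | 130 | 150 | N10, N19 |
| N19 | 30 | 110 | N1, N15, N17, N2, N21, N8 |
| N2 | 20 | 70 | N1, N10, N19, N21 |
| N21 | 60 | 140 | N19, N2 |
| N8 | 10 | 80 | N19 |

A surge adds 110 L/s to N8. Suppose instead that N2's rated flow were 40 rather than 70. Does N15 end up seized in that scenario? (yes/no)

no

With N2's rated flow at 40:
Round 1 — N8 at 120 > 80. N8 seizes.
  N8 sheds 120 L/s to N19: 120 each.
    N19: 30+120 = 150 > 110
Round 2 — N19 seizes.
  N19 sheds 150 L/s to N1, N15, N17, N2, N21: 30 each.
    N1: 30+30 = 60 ≤ 110
    N15: 70+30 = 100 ≤ 120
    N17: 130+30 = 160 > 150
    N2: 20+30 = 50 > 40
    N21: 60+30 = 90 ≤ 140
Round 3 — N17, N2 seize.
  N17 sheds 160 L/s to N10: 160 each.
    N10: 70+160 = 230 > 140
  N2 sheds 50 L/s to N1, N10, N21: 16 each (2 lost).
    N1: 60+16 = 76 ≤ 110
    N10: 230+16 = 246 > 140
    N21: 90+16 = 106 ≤ 140
Round 4 — N10 seizes.
  N10 sheds 246 L/s to N1: 246 each.
    N1: 76+246 = 322 > 110
Round 5 — N1 seizes.
  N1 sheds 322 L/s: no online neighbours, lost.
No further seizures.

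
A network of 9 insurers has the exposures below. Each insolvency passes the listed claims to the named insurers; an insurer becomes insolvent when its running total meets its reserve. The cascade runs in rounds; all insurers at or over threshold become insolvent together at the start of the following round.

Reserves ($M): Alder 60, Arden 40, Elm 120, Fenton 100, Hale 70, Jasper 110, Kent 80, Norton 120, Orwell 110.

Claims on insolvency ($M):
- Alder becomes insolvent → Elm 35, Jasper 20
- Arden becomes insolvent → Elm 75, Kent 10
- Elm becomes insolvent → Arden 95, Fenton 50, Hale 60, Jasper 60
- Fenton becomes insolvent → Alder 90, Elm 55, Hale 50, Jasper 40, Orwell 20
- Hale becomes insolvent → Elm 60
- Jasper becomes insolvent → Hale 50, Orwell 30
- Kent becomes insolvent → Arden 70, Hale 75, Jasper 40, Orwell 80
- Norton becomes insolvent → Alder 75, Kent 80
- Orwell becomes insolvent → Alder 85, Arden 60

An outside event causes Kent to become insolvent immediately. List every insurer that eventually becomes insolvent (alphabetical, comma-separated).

Round 1 — Kent becomes insolvent (initial).
  Arden: +70 → 70 ≥ 40
  Hale: +75 → 75 ≥ 70
  Jasper: +40 → 40 < 110
  Orwell: +80 → 80 < 110
Round 2 — Arden, Hale become insolvent.
  Elm: +75+60 → 135 ≥ 120
Round 3 — Elm becomes insolvent.
  Fenton: +50 → 50 < 100
  Jasper: +60 → 100 < 110
No further insolvencies.

Arden, Elm, Hale, Kent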